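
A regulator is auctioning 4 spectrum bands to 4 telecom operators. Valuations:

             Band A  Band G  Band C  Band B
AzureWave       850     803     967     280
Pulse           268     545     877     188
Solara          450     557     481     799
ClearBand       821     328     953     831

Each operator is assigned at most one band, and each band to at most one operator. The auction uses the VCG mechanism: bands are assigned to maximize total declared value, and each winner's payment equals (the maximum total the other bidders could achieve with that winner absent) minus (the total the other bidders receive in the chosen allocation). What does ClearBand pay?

Efficient allocation: AzureWave→Band G ($803M), Pulse→Band C ($877M), Solara→Band B ($799M), ClearBand→Band A ($821M); total welfare W = $3300M.
ClearBand receives Band A at value $821M, so the others get W − 821 = $2479M.
Without ClearBand: best allocation of the remaining 3 bidders over all 4 bands is AzureWave→Band A ($850M), Pulse→Band C ($877M), Solara→Band B ($799M), total $2526M.
VCG payment = (others' best without ClearBand) − (others' welfare with ClearBand) = 2526 − 2479 = $47M.

ClearBand pays $47M.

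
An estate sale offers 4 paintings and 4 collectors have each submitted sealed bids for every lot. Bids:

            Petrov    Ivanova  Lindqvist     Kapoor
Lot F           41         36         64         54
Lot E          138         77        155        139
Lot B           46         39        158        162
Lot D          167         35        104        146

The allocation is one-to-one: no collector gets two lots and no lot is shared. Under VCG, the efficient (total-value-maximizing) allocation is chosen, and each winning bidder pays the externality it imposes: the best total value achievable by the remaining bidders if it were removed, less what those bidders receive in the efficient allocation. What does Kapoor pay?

Efficient allocation: Petrov→Lot D ($167), Ivanova→Lot F ($36), Lindqvist→Lot E ($155), Kapoor→Lot B ($162); total welfare W = $520.
Kapoor receives Lot B at value $162, so the others get W − 162 = $358.
Without Kapoor: best allocation of the remaining 3 bidders over all 4 lots is Petrov→Lot D ($167), Ivanova→Lot E ($77), Lindqvist→Lot B ($158), total $402.
VCG payment = (others' best without Kapoor) − (others' welfare with Kapoor) = 402 − 358 = $44.

Kapoor pays $44.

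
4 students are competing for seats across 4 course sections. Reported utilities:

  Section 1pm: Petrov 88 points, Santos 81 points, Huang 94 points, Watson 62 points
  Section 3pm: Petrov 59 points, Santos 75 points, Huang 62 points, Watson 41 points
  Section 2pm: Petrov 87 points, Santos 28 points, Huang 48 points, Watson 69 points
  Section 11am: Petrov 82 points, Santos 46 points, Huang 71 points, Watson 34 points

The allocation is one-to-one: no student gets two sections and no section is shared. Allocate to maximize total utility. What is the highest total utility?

Optimal: Petrov→Section 11am (82 points), Santos→Section 3pm (75 points), Huang→Section 1pm (94 points), Watson→Section 2pm (69 points) — total 82+75+94+69 = 320 points.
Column-greedy (each section in turn goes to its best remaining student) gives 290 points, worse by 30.
Checked against all permutations: 320 points is optimal.

Max total: 320 points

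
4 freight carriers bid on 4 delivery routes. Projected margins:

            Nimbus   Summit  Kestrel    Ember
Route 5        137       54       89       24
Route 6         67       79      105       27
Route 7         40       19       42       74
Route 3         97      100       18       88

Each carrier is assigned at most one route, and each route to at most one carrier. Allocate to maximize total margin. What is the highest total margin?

Maximum total: $416k

Optimal: Nimbus→Route 5 ($137k), Summit→Route 3 ($100k), Kestrel→Route 6 ($105k), Ember→Route 7 ($74k) — total 137+100+105+74 = $416k.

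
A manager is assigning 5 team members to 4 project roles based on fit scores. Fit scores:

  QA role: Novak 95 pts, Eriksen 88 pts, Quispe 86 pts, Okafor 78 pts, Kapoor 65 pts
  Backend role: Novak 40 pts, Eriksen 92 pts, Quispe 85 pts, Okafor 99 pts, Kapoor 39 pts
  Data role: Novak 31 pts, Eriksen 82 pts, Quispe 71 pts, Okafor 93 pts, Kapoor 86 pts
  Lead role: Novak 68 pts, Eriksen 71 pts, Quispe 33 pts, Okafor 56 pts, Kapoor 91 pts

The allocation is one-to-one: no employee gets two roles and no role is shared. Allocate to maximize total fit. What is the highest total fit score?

Optimal: Novak→QA role (95 pts), Eriksen→Backend role (92 pts), Okafor→Data role (93 pts), Kapoor→Lead role (91 pts) — total 95+92+93+91 = 371 pts.
Max-entry greedy (repeatedly take the single best remaining cell) gives 367 pts, worse by 4.
Swapping Novak↔Eriksen (Novak→Backend role 40 pts, Eriksen→QA role 88 pts) loses 59.
Every other assignment is strictly worse.

Maximum total: 371 pts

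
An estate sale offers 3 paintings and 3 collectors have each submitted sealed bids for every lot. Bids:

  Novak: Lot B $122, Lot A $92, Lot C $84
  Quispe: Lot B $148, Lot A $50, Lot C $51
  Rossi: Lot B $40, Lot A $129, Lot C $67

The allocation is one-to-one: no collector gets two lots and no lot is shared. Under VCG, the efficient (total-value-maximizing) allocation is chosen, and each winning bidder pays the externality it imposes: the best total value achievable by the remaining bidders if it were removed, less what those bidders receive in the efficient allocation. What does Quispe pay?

Quispe pays $38.

Efficient allocation: Novak→Lot C ($84), Quispe→Lot B ($148), Rossi→Lot A ($129); total welfare W = $361.
Quispe receives Lot B at value $148, so the others get W − 148 = $213.
Without Quispe: best allocation of the remaining 2 bidders over all 3 lots is Novak→Lot B ($122), Rossi→Lot A ($129), total $251.
VCG payment = (others' best without Quispe) − (others' welfare with Quispe) = 251 − 213 = $38.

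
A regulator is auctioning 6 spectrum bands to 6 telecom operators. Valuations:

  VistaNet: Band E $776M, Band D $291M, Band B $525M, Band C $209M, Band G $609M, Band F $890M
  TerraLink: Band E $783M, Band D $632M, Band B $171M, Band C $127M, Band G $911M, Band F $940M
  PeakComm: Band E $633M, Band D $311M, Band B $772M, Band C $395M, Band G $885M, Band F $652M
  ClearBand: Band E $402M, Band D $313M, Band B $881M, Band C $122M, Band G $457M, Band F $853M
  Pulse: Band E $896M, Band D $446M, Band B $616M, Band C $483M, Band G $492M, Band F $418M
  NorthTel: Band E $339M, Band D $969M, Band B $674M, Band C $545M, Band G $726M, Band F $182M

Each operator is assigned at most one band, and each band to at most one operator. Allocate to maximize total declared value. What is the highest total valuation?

Maximum total: $4942M

Optimal: VistaNet→Band F ($890M), TerraLink→Band G ($911M), PeakComm→Band C ($395M), ClearBand→Band B ($881M), Pulse→Band E ($896M), NorthTel→Band D ($969M) — total 890+911+395+881+896+969 = $4942M.
Max-entry greedy (repeatedly take the single best remaining cell) gives $4780M, worse by 162.
Next-best assignment: VistaNet→Band E, TerraLink→Band F, PeakComm→Band G, ClearBand→Band B, Pulse→Band C, NorthTel→Band D = $4934M.
Swapping VistaNet↔PeakComm (VistaNet→Band C $209M, PeakComm→Band F $652M) loses 424.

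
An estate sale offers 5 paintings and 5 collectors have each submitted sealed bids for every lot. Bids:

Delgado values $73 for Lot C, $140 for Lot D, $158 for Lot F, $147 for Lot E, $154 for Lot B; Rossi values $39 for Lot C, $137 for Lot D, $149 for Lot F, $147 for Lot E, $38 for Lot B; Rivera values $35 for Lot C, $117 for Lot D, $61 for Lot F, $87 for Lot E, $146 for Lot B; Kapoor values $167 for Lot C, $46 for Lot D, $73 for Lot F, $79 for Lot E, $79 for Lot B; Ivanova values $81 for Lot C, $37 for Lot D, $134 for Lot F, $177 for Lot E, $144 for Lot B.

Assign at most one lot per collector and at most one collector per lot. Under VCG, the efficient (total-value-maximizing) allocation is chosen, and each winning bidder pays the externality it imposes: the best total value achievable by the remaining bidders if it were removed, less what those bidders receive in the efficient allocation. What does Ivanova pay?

Ivanova pays $10.

Efficient allocation: Delgado→Lot F ($158), Rossi→Lot D ($137), Rivera→Lot B ($146), Kapoor→Lot C ($167), Ivanova→Lot E ($177); total welfare W = $785.
Ivanova receives Lot E at value $177, so the others get W − 177 = $608.
Without Ivanova: best allocation of the remaining 4 bidders over all 5 lots is Delgado→Lot F ($158), Rossi→Lot E ($147), Rivera→Lot B ($146), Kapoor→Lot C ($167), total $618.
VCG payment = (others' best without Ivanova) − (others' welfare with Ivanova) = 618 − 608 = $10.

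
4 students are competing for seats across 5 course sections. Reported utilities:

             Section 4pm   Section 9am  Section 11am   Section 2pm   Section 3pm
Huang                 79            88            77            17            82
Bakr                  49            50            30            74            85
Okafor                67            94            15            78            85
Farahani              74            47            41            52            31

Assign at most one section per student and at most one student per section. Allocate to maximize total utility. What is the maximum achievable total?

Optimal: Huang→Section 11am (77 points), Bakr→Section 3pm (85 points), Okafor→Section 9am (94 points), Farahani→Section 4pm (74 points) — total 77+85+94+74 = 330 points.
Row-greedy (each student in turn takes its best remaining section) gives 325 points, worse by 5.
Next-best assignment: Huang→Section 9am, Bakr→Section 3pm, Okafor→Section 2pm, Farahani→Section 4pm = 325 points.
No other one-to-one assignment exceeds 330 points.

Max total: 330 points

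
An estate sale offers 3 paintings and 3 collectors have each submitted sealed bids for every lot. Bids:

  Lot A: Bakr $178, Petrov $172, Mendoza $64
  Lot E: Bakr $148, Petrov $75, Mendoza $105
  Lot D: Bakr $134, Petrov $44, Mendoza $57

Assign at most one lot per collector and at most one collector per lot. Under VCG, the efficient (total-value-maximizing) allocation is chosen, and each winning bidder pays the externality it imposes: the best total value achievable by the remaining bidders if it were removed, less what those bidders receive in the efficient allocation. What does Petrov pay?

Efficient allocation: Bakr→Lot D ($134), Petrov→Lot A ($172), Mendoza→Lot E ($105); total welfare W = $411.
Petrov receives Lot A at value $172, so the others get W − 172 = $239.
Without Petrov: best allocation of the remaining 2 bidders over all 3 lots is Bakr→Lot A ($178), Mendoza→Lot E ($105), total $283.
VCG payment = (others' best without Petrov) − (others' welfare with Petrov) = 283 − 239 = $44.

Petrov pays $44.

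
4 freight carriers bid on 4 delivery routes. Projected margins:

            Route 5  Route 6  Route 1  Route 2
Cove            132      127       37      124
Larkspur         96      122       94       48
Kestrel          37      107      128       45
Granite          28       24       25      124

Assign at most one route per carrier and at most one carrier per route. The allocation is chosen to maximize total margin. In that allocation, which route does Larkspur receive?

Larkspur receives Route 6.

Treat this as an assignment problem: match each carrier to one route.
Optimal: Cove→Route 5 ($132k), Larkspur→Route 6 ($122k), Kestrel→Route 1 ($128k), Granite→Route 2 ($124k) — total 132+122+128+124 = $506k.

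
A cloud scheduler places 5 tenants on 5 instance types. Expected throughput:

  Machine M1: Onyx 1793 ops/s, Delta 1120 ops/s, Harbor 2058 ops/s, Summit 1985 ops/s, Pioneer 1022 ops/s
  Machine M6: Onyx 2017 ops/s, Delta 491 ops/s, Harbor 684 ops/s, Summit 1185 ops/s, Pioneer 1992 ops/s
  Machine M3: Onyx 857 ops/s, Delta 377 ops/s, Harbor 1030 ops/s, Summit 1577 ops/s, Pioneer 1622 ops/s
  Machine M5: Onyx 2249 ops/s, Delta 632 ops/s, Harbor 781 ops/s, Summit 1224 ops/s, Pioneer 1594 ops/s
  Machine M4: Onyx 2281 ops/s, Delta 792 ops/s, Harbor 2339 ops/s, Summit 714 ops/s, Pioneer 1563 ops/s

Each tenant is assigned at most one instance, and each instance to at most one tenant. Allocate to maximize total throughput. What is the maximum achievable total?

Optimal: Onyx→Machine M5 (2249 ops/s), Delta→Machine M1 (1120 ops/s), Harbor→Machine M4 (2339 ops/s), Summit→Machine M3 (1577 ops/s), Pioneer→Machine M6 (1992 ops/s) — total 2249+1120+2339+1577+1992 = 9277 ops/s.
Next-best assignment: Onyx→Machine M5, Delta→Machine M3, Harbor→Machine M4, Summit→Machine M1, Pioneer→Machine M6 = 8942 ops/s.
No other one-to-one assignment exceeds 9277 ops/s.

Maximum total: 9277 ops/s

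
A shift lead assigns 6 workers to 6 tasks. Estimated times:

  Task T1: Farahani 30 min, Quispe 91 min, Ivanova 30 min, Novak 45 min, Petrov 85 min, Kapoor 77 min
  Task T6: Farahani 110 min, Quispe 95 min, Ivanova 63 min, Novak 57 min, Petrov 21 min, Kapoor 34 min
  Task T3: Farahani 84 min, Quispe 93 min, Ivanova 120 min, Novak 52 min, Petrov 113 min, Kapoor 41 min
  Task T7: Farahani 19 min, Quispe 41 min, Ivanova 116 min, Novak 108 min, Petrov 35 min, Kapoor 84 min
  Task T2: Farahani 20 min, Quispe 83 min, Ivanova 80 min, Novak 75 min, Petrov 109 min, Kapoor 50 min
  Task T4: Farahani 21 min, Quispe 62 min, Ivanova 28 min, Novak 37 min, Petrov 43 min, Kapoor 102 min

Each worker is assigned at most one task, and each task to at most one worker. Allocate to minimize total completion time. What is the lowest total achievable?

Optimal: Farahani→Task T2 (20 min), Quispe→Task T7 (41 min), Ivanova→Task T1 (30 min), Novak→Task T4 (37 min), Petrov→Task T6 (21 min), Kapoor→Task T3 (41 min) — total 20+41+30+37+21+41 = 190 min.
Row-greedy (each worker in turn takes its cheapest remaining task) gives 234 min, worse by 44.
Next-best assignment: Farahani→Task T2, Quispe→Task T7, Ivanova→Task T4, Novak→Task T1, Petrov→Task T6, Kapoor→Task T3 = 196 min.
Swapping Quispe↔Kapoor (Quispe→Task T3 93 min, Kapoor→Task T7 84 min) adds 95.

Minimum total: 190 min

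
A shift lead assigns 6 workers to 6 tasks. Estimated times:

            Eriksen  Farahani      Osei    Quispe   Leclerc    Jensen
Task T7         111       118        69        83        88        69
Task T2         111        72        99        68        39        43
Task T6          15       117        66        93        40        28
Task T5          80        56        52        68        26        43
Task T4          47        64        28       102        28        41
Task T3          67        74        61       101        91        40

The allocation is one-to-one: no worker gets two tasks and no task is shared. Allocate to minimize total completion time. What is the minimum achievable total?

Optimal: Eriksen→Task T6 (15 min), Farahani→Task T5 (56 min), Osei→Task T4 (28 min), Quispe→Task T7 (83 min), Leclerc→Task T2 (39 min), Jensen→Task T3 (40 min) — total 15+56+28+83+39+40 = 261 min.
Column-greedy (each task in turn goes to its cheapest remaining worker) gives 331 min, worse by 70.
Next-best assignment: Eriksen→Task T6, Farahani→Task T2, Osei→Task T4, Quispe→Task T7, Leclerc→Task T5, Jensen→Task T3 = 264 min.

Minimum total: 261 min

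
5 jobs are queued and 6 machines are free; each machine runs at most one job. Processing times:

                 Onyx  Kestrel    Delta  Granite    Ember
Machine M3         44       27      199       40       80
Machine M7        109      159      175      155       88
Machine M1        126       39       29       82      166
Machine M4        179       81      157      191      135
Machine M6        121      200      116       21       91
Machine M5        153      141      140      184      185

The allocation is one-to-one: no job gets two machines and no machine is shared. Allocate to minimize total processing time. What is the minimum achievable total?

Minimum total: 263 min

This is the linear assignment problem.
Optimal: Onyx→Machine M3 (44 min), Kestrel→Machine M4 (81 min), Delta→Machine M1 (29 min), Granite→Machine M6 (21 min), Ember→Machine M7 (88 min) — total 44+81+29+21+88 = 263 min.
Min-entry greedy (repeatedly take the single cheapest remaining cell) gives 318 min, worse by 55.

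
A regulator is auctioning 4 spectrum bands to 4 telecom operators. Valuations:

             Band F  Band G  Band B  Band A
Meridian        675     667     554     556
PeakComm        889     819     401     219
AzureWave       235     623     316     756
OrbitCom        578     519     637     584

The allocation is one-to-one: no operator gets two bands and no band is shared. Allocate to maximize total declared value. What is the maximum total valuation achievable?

Optimal: Meridian→Band G ($667M), PeakComm→Band F ($889M), AzureWave→Band A ($756M), OrbitCom→Band B ($637M) — total 667+889+756+637 = $2949M.
Next-best assignment: Meridian→Band F, PeakComm→Band G, AzureWave→Band A, OrbitCom→Band B = $2887M.

Maximum total: $2949M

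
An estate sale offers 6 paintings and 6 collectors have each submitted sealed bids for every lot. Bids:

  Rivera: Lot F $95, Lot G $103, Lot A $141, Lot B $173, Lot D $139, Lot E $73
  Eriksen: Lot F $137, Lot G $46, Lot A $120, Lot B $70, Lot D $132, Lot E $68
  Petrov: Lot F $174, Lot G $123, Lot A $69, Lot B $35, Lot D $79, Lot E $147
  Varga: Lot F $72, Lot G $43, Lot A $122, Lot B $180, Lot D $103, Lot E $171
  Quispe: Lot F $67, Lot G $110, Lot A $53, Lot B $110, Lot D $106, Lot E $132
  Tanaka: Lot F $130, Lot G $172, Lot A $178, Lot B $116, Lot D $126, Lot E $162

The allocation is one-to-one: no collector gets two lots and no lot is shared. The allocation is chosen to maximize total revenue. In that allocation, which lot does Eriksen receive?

Eriksen receives Lot D.

Optimal: Rivera→Lot B ($173), Eriksen→Lot D ($132), Petrov→Lot F ($174), Varga→Lot E ($171), Quispe→Lot G ($110), Tanaka→Lot A ($178) — total 173+132+174+171+110+178 = $938.
Column-greedy (each lot in turn goes to its best remaining collector) gives $931, worse by 7.
Every other assignment is strictly worse.
Eriksen's own top lot is Lot F ($137), but forcing Eriksen→Lot F and reassigning the rest optimally gives only $891 — worse by 47.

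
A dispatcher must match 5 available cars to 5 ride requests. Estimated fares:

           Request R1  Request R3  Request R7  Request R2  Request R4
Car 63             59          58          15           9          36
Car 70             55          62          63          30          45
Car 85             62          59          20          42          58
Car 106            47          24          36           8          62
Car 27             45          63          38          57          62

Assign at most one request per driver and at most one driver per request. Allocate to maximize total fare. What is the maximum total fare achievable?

Max total: $302

Treat this as an assignment problem: match each driver to one request.
Optimal: Car 63→Request R3 ($58), Car 70→Request R7 ($63), Car 85→Request R1 ($62), Car 106→Request R4 ($62), Car 27→Request R2 ($57) — total 58+63+62+62+57 = $302.
Max-entry greedy (repeatedly take the single best remaining cell) gives $259, worse by 43.
Next-best assignment: Car 63→Request R1, Car 70→Request R7, Car 85→Request R3, Car 106→Request R4, Car 27→Request R2 = $300.
Every other assignment is strictly worse.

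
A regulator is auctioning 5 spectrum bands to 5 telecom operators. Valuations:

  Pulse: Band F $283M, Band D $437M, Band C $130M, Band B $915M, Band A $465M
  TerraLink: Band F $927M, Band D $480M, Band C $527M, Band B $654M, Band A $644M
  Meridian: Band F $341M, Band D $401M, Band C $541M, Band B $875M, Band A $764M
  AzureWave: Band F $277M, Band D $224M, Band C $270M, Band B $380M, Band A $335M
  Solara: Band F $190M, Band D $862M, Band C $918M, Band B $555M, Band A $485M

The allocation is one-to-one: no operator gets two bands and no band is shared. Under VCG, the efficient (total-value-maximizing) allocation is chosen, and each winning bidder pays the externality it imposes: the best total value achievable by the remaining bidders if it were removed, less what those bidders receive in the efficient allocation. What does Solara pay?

Efficient allocation: Pulse→Band B ($915M), TerraLink→Band F ($927M), Meridian→Band A ($764M), AzureWave→Band D ($224M), Solara→Band C ($918M); total welfare W = $3748M.
Solara receives Band C at value $918M, so the others get W − 918 = $2830M.
Without Solara: best allocation of the remaining 4 bidders over all 5 bands is Pulse→Band B ($915M), TerraLink→Band F ($927M), Meridian→Band A ($764M), AzureWave→Band C ($270M), total $2876M.
VCG payment = (others' best without Solara) − (others' welfare with Solara) = 2876 − 2830 = $46M.

Solara pays $46M.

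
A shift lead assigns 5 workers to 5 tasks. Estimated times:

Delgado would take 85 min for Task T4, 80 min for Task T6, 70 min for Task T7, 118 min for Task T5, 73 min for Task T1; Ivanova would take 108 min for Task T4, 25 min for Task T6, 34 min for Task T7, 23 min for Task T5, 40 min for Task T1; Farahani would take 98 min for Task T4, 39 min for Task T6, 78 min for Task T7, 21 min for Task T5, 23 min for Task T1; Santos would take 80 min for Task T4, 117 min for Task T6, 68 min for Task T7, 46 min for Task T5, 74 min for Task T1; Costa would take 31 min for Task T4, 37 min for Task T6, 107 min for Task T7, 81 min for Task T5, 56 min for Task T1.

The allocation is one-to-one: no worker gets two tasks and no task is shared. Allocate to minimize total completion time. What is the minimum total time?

Minimum total: 195 min

Optimal: Delgado→Task T7 (70 min), Ivanova→Task T6 (25 min), Farahani→Task T1 (23 min), Santos→Task T5 (46 min), Costa→Task T4 (31 min) — total 70+25+23+46+31 = 195 min.
Min-entry greedy (repeatedly take the single cheapest remaining cell) gives 218 min, worse by 23.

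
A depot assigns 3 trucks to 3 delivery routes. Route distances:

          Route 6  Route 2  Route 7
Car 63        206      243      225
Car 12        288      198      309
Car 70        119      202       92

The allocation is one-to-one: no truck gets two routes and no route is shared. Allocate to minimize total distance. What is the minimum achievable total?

Minimum total: 496 km

Optimal: Car 63→Route 6 (206 km), Car 12→Route 2 (198 km), Car 70→Route 7 (92 km) — total 206+198+92 = 496 km.
Column-greedy (each route in turn goes to its cheapest remaining truck) gives 542 km, worse by 46.
Next-best assignment: Car 63→Route 7, Car 12→Route 2, Car 70→Route 6 = 542 km.
Swapping Car 12↔Car 63 (Car 12→Route 6 288 km, Car 63→Route 2 243 km) adds 127.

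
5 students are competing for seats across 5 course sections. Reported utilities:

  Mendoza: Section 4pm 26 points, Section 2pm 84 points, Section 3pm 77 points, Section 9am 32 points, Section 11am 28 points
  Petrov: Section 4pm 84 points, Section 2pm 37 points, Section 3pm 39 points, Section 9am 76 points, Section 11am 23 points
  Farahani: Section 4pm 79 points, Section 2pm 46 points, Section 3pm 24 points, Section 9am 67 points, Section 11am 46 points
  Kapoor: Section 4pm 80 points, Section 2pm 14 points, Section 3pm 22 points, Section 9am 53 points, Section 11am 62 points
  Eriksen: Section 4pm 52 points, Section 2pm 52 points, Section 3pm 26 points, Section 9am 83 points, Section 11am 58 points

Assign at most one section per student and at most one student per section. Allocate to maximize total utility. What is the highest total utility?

Max total: 352 points

Treat this as an assignment problem: match each student to one section.
Optimal: Mendoza→Section 3pm (77 points), Petrov→Section 4pm (84 points), Farahani→Section 2pm (46 points), Kapoor→Section 11am (62 points), Eriksen→Section 9am (83 points) — total 77+84+46+62+83 = 352 points.
Max-entry greedy (repeatedly take the single best remaining cell) gives 337 points, worse by 15.
Next-best assignment: Mendoza→Section 2pm, Petrov→Section 3pm, Farahani→Section 4pm, Kapoor→Section 11am, Eriksen→Section 9am = 347 points.
No other one-to-one assignment exceeds 352 points.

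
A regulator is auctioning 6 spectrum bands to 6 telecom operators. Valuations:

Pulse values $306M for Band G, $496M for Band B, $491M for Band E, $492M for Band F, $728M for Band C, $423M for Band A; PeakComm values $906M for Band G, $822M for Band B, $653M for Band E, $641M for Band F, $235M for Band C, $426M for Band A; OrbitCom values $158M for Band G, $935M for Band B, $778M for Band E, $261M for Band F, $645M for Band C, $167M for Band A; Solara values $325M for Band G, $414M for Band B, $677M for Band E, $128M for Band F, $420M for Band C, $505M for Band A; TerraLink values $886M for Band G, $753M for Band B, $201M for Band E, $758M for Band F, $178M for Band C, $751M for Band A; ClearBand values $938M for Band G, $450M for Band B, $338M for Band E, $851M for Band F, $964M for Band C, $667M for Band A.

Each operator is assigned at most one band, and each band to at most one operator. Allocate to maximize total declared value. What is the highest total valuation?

This is the linear assignment problem.
Optimal: Pulse→Band C ($728M), PeakComm→Band G ($906M), OrbitCom→Band B ($935M), Solara→Band E ($677M), TerraLink→Band A ($751M), ClearBand→Band F ($851M) — total 728+906+935+677+751+851 = $4848M.
Max-entry greedy (repeatedly take the single best remaining cell) gives $4663M, worse by 185.
Swapping ClearBand↔Solara (ClearBand→Band E $338M, Solara→Band F $128M) loses 1062.

Max total: $4848M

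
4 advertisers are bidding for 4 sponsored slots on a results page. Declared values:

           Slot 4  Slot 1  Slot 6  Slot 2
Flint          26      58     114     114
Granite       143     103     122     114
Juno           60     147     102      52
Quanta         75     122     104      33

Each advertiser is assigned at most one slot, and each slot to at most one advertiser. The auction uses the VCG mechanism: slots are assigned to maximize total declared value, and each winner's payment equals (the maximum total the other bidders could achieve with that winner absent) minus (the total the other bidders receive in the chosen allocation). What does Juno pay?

Juno pays $18.

Efficient allocation: Flint→Slot 2 ($114), Granite→Slot 4 ($143), Juno→Slot 1 ($147), Quanta→Slot 6 ($104); total welfare W = $508.
Juno receives Slot 1 at value $147, so the others get W − 147 = $361.
Without Juno: best allocation of the remaining 3 bidders over all 4 slots is Flint→Slot 6 ($114), Granite→Slot 4 ($143), Quanta→Slot 1 ($122), total $379.
VCG payment = (others' best without Juno) − (others' welfare with Juno) = 379 − 361 = $18.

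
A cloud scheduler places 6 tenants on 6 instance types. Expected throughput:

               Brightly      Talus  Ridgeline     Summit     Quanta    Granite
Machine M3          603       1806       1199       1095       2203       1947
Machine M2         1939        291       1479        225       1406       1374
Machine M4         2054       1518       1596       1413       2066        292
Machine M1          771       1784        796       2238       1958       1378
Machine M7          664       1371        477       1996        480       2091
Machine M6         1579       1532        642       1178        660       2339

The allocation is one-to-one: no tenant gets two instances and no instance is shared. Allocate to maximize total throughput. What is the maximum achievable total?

Optimal: Brightly→Machine M2 (1939 ops/s), Talus→Machine M1 (1784 ops/s), Ridgeline→Machine M4 (1596 ops/s), Summit→Machine M7 (1996 ops/s), Quanta→Machine M3 (2203 ops/s), Granite→Machine M6 (2339 ops/s) — total 1939+1784+1596+1996+2203+2339 = 11857 ops/s.
Column-greedy (each instance in turn goes to its best remaining tenant) gives 11599 ops/s, worse by 258.
Next-best assignment: Brightly→Machine M4, Talus→Machine M1, Ridgeline→Machine M2, Summit→Machine M7, Quanta→Machine M3, Granite→Machine M6 = 11855 ops/s.
Checked against all permutations: 11857 ops/s is optimal.

Maximum total: 11857 ops/s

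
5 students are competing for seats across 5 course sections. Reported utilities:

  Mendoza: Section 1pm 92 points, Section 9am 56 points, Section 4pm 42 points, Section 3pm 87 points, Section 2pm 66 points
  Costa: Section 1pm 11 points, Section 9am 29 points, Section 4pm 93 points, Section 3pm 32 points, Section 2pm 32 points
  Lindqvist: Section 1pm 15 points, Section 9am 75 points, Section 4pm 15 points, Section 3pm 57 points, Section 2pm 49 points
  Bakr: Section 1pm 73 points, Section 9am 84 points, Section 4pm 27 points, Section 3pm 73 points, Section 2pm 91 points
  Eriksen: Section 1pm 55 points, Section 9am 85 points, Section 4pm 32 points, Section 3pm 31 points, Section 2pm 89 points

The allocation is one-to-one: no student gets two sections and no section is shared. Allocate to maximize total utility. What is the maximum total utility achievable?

Maximum total: 422 points

Optimal: Mendoza→Section 1pm (92 points), Costa→Section 4pm (93 points), Lindqvist→Section 9am (75 points), Bakr→Section 3pm (73 points), Eriksen→Section 2pm (89 points) — total 92+93+75+73+89 = 422 points.
Row-greedy (each student in turn takes its best remaining section) gives 382 points, worse by 40.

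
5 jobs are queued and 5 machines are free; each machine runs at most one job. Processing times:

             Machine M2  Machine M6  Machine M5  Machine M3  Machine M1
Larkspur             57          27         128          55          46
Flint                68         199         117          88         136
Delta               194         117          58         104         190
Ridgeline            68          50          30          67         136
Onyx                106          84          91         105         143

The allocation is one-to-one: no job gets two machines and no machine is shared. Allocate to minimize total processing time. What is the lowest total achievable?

Treat this as an assignment problem: match each job to one machine.
Optimal: Larkspur→Machine M1 (46 min), Flint→Machine M2 (68 min), Delta→Machine M5 (58 min), Ridgeline→Machine M3 (67 min), Onyx→Machine M6 (84 min) — total 46+68+58+67+84 = 323 min.
Row-greedy (each job in turn takes its cheapest remaining machine) gives 363 min, worse by 40.
Every other assignment is strictly worse.

Min total: 323 min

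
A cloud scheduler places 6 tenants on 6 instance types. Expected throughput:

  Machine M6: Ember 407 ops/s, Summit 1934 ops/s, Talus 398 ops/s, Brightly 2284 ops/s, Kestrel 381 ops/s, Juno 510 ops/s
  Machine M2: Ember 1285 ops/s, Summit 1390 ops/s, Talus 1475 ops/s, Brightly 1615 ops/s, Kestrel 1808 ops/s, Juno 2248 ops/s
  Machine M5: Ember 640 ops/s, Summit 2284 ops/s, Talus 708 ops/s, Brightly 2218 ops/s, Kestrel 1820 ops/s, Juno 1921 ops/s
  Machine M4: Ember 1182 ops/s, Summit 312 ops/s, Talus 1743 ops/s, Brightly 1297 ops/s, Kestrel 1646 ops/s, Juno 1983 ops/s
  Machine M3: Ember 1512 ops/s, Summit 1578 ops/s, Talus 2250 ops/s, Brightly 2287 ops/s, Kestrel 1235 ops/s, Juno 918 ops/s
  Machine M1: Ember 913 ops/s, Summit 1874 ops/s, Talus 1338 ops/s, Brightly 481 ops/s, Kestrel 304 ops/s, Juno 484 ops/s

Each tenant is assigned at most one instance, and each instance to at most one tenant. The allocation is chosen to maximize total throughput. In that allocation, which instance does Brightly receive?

Optimal: Ember→Machine M4 (1182 ops/s), Summit→Machine M1 (1874 ops/s), Talus→Machine M3 (2250 ops/s), Brightly→Machine M6 (2284 ops/s), Kestrel→Machine M5 (1820 ops/s), Juno→Machine M2 (2248 ops/s) — total 1182+1874+2250+2284+1820+2248 = 11658 ops/s.
Row-greedy (each tenant in turn takes its best remaining instance) gives 10115 ops/s, worse by 1543.
Next-best assignment: Ember→Machine M1, Summit→Machine M5, Talus→Machine M3, Brightly→Machine M6, Kestrel→Machine M4, Juno→Machine M2 = 11625 ops/s.
Brightly's own top instance is Machine M3 (2287 ops/s), but forcing Brightly→Machine M3 and reassigning the rest optimally gives only 10945 ops/s — worse by 713.

Brightly receives Machine M6.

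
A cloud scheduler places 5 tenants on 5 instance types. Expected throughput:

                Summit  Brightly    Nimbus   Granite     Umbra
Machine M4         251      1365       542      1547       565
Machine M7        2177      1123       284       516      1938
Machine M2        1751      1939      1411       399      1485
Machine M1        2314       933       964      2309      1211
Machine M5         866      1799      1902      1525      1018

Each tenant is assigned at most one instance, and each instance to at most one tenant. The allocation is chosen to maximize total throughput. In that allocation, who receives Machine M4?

Granite receives Machine M4.

Treat this as an assignment problem: match each tenant to one instance.
Optimal: Summit→Machine M1 (2314 ops/s), Brightly→Machine M2 (1939 ops/s), Nimbus→Machine M5 (1902 ops/s), Granite→Machine M4 (1547 ops/s), Umbra→Machine M7 (1938 ops/s) — total 2314+1939+1902+1547+1938 = 9640 ops/s.
Column-greedy (each instance in turn goes to its best remaining tenant) gives 8776 ops/s, worse by 864.
Next-best assignment: Summit→Machine M2, Brightly→Machine M4, Nimbus→Machine M5, Granite→Machine M1, Umbra→Machine M7 = 9265 ops/s.
No other one-to-one assignment exceeds 9640 ops/s.
Granite's own top instance is Machine M1 (2309 ops/s), but forcing Granite→Machine M1 and reassigning the rest optimally gives only 9265 ops/s — worse by 375.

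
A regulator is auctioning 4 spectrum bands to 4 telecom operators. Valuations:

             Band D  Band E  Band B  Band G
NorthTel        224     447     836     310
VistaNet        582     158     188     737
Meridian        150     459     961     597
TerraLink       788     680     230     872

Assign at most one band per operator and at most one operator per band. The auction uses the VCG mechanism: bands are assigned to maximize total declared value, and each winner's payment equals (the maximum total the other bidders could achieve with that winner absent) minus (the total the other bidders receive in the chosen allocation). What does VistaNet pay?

Efficient allocation: NorthTel→Band E ($447M), VistaNet→Band G ($737M), Meridian→Band B ($961M), TerraLink→Band D ($788M); total welfare W = $2933M.
VistaNet receives Band G at value $737M, so the others get W − 737 = $2196M.
Without VistaNet: best allocation of the remaining 3 bidders over all 4 bands is NorthTel→Band E ($447M), Meridian→Band B ($961M), TerraLink→Band G ($872M), total $2280M.
VCG payment = (others' best without VistaNet) − (others' welfare with VistaNet) = 2280 − 2196 = $84M.

VistaNet pays $84M.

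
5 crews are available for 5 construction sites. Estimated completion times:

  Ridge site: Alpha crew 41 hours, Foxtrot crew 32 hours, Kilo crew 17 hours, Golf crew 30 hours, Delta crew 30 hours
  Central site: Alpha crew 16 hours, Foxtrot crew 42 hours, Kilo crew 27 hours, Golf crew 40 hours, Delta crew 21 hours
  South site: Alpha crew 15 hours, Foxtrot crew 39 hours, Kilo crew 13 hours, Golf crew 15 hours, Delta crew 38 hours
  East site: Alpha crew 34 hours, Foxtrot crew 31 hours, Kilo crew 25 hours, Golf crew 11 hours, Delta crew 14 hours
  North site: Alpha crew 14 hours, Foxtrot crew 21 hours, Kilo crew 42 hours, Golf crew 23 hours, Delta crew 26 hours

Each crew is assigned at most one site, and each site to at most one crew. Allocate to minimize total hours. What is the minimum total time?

This is a one-to-one assignment (minimum-cost bipartite matching).
Optimal: Alpha crew→Central site (16 hours), Foxtrot crew→North site (21 hours), Kilo crew→Ridge site (17 hours), Golf crew→South site (15 hours), Delta crew→East site (14 hours) — total 16+21+17+15+14 = 83 hours.
Row-greedy (each crew in turn takes its cheapest remaining site) gives 109 hours, worse by 26.
Swapping Golf crew↔Foxtrot crew (Golf crew→North site 23 hours, Foxtrot crew→South site 39 hours) adds 26.

Minimum total: 83 hours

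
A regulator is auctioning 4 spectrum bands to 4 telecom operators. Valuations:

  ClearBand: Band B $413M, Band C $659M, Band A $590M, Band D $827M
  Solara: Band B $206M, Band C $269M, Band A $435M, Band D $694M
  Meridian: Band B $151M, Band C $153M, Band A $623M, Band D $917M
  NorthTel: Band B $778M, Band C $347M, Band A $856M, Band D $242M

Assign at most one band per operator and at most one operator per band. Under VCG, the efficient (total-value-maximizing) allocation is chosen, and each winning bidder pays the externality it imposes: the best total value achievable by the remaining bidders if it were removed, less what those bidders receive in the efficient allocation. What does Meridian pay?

Efficient allocation: ClearBand→Band C ($659M), Solara→Band A ($435M), Meridian→Band D ($917M), NorthTel→Band B ($778M); total welfare W = $2789M.
Meridian receives Band D at value $917M, so the others get W − 917 = $1872M.
Without Meridian: best allocation of the remaining 3 bidders over all 4 bands is ClearBand→Band C ($659M), Solara→Band D ($694M), NorthTel→Band A ($856M), total $2209M.
VCG payment = (others' best without Meridian) − (others' welfare with Meridian) = 2209 − 1872 = $337M.

Meridian pays $337M.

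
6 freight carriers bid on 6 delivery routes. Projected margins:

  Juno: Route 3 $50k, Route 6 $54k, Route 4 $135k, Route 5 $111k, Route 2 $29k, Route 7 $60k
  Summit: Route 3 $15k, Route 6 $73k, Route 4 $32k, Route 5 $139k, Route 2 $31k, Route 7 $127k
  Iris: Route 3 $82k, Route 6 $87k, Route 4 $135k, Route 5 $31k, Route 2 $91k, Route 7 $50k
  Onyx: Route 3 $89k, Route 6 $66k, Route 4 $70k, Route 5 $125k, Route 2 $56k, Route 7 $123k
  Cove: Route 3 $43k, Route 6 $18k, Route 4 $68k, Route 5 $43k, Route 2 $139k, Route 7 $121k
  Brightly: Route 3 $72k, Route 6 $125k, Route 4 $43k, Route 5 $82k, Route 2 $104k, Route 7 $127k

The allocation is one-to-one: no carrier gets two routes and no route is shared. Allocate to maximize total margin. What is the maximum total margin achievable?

Maximum total: $743k

Treat this as an assignment problem: match each carrier to one route.
Optimal: Juno→Route 4 ($135k), Summit→Route 5 ($139k), Iris→Route 3 ($82k), Onyx→Route 7 ($123k), Cove→Route 2 ($139k), Brightly→Route 6 ($125k) — total 135+139+82+123+139+125 = $743k.
Max-entry greedy (repeatedly take the single best remaining cell) gives $716k, worse by 27.
Next-best assignment: Juno→Route 4, Summit→Route 7, Iris→Route 3, Onyx→Route 5, Cove→Route 2, Brightly→Route 6 = $733k.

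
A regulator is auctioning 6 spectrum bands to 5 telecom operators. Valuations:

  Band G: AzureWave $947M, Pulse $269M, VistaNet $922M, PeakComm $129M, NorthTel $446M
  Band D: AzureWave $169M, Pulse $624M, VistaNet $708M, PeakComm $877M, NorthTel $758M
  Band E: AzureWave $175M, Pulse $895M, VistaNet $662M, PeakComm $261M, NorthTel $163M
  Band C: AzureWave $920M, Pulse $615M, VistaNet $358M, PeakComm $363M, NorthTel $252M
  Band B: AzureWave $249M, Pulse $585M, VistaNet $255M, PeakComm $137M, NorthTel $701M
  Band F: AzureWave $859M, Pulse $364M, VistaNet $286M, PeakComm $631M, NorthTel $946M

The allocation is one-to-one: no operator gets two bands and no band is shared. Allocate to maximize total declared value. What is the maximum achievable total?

Max total: $4560M

Optimal: AzureWave→Band C ($920M), Pulse→Band E ($895M), VistaNet→Band G ($922M), PeakComm→Band D ($877M), NorthTel→Band F ($946M) — total 920+895+922+877+946 = $4560M.
Row-greedy (each operator in turn takes its best remaining band) gives $3882M, worse by 678.
Next-best assignment: AzureWave→Band C, Pulse→Band E, VistaNet→Band G, PeakComm→Band D, NorthTel→Band B = $4315M.
Swapping VistaNet↔PeakComm (VistaNet→Band D $708M, PeakComm→Band G $129M) loses 962.
No other one-to-one assignment exceeds $4560M.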